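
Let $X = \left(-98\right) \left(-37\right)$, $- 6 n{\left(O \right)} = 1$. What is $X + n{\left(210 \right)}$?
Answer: $\frac{21755}{6} \approx 3625.8$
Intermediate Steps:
$n{\left(O \right)} = - \frac{1}{6}$ ($n{\left(O \right)} = \left(- \frac{1}{6}\right) 1 = - \frac{1}{6}$)
$X = 3626$
$X + n{\left(210 \right)} = 3626 - \frac{1}{6} = \frac{21755}{6}$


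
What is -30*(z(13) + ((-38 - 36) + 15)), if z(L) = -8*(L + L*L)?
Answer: 45450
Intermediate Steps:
z(L) = -8*L - 8*L² (z(L) = -8*(L + L²) = -8*L - 8*L²)
-30*(z(13) + ((-38 - 36) + 15)) = -30*(-8*13*(1 + 13) + ((-38 - 36) + 15)) = -30*(-8*13*14 + (-74 + 15)) = -30*(-1456 - 59) = -30*(-1515) = 45450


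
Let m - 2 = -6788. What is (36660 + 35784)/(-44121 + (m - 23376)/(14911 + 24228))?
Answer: -945128572/575627327 ≈ -1.6419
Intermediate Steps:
m = -6786 (m = 2 - 6788 = -6786)
(36660 + 35784)/(-44121 + (m - 23376)/(14911 + 24228)) = (36660 + 35784)/(-44121 + (-6786 - 23376)/(14911 + 24228)) = 72444/(-44121 - 30162/39139) = 72444/(-1726881981/39139) = 72444*(-39139/1726881981) = -945128572/575627327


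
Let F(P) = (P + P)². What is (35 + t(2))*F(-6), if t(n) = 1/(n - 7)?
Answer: 25056/5 ≈ 5011.2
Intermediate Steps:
t(n) = 1/(-7 + n)
F(P) = 4*P² (F(P) = (2*P)² = 4*P²)
(35 + t(2))*F(-6) = (35 + 1/(-7 + 2))*(4*(-6)²) = (35 + 1/(-5))*(4*36) = (35 - ⅕)*144 = (174/5)*144 = 25056/5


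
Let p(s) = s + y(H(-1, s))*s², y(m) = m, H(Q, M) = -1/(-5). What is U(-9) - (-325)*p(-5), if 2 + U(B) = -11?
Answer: -13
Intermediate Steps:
U(B) = -13 (U(B) = -2 - 11 = -13)
H(Q, M) = ⅕ (H(Q, M) = -1*(-⅕) = ⅕)
p(s) = s + s²/5
U(-9) - (-325)*p(-5) = -13 - (-325)*(⅕)*(-5)*(5 - 5) = -13 - (-325)*(⅕)*(-5)*0 = -13 - (-325)*0 = -13 - 65*0 = -13 + 0 = -13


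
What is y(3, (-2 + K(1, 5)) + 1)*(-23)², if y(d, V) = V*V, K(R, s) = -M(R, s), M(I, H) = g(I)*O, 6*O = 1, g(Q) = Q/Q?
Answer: 25921/36 ≈ 720.03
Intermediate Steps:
g(Q) = 1
O = ⅙ (O = (⅙)*1 = ⅙ ≈ 0.16667)
M(I, H) = ⅙ (M(I, H) = 1*(⅙) = ⅙)
K(R, s) = -⅙ (K(R, s) = -1*⅙ = -⅙)
y(d, V) = V²
y(3, (-2 + K(1, 5)) + 1)*(-23)² = ((-2 - ⅙) + 1)²*(-23)² = (-13/6 + 1)²*529 = (-7/6)²*529 = (49/36)*529 = 25921/36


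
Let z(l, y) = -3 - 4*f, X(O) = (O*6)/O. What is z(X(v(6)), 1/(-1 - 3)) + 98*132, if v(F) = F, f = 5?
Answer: 12913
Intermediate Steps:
X(O) = 6 (X(O) = (6*O)/O = 6)
z(l, y) = -23 (z(l, y) = -3 - 4*5 = -3 - 20 = -23)
z(X(v(6)), 1/(-1 - 3)) + 98*132 = -23 + 98*132 = -23 + 12936 = 12913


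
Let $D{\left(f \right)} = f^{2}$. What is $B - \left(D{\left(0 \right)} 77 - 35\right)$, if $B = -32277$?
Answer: $-32242$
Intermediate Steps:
$B - \left(D{\left(0 \right)} 77 - 35\right) = -32277 - \left(0^{2} \cdot 77 - 35\right) = -32277 - \left(0 \cdot 77 - 35\right) = -32277 - \left(0 - 35\right) = -32277 - -35 = -32277 + 35 = -32242$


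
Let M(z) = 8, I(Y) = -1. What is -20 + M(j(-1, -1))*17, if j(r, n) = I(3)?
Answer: 116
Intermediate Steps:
j(r, n) = -1
-20 + M(j(-1, -1))*17 = -20 + 8*17 = -20 + 136 = 116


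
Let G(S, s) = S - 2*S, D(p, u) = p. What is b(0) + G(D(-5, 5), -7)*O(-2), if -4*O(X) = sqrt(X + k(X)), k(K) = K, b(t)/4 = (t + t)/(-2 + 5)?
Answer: -5*I/2 ≈ -2.5*I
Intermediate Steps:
b(t) = 8*t/3 (b(t) = 4*((t + t)/(-2 + 5)) = 4*((2*t)/3) = 4*((2*t)*(1/3)) = 4*(2*t/3) = 8*t/3)
G(S, s) = -S
O(X) = -sqrt(2)*sqrt(X)/4 (O(X) = -sqrt(X + X)/4 = -sqrt(2)*sqrt(X)/4)
b(0) + G(D(-5, 5), -7)*O(-2) = (8/3)*0 + (-1*(-5))*(-sqrt(2)*sqrt(-2)/4) = 0 + 5*(-sqrt(2)*I*sqrt(2)/4) = 0 + 5*(-I/2) = 0 - 5*I/2 = -5*I/2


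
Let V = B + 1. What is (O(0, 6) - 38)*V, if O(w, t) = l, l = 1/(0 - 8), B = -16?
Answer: 4575/8 ≈ 571.88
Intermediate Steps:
l = -⅛ (l = 1/(-8) = -⅛ ≈ -0.12500)
O(w, t) = -⅛
V = -15 (V = -16 + 1 = -15)
(O(0, 6) - 38)*V = (-⅛ - 38)*(-15) = -305/8*(-15) = 4575/8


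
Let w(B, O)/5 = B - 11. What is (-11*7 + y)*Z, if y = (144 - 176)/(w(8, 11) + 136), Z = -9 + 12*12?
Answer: -1262115/121 ≈ -10431.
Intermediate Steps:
Z = 135 (Z = -9 + 144 = 135)
w(B, O) = -55 + 5*B (w(B, O) = 5*(B - 11) = 5*(-11 + B) = -55 + 5*B)
y = -32/121 (y = (144 - 176)/((-55 + 5*8) + 136) = -32/((-55 + 40) + 136) = -32/(-15 + 136) = -32/121 ≈ -0.26446)
(-11*7 + y)*Z = (-11*7 - 32/121)*135 = (-77 - 32/121)*135 = -9349/121*135 = -1262115/121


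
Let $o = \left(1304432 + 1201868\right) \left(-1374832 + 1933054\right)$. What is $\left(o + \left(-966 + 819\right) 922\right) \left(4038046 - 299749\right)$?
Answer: $5230145400824638602$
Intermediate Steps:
$o = 1399071798600$ ($o = 2506300 \cdot 558222 = 1399071798600$)
$\left(o + \left(-966 + 819\right) 922\right) \left(4038046 - 299749\right) = \left(1399071798600 + \left(-966 + 819\right) 922\right) \left(4038046 - 299749\right) = \left(1399071798600 - 135534\right) 3738297 = 1399071663066 \cdot 3738297 = 5230145400824638602$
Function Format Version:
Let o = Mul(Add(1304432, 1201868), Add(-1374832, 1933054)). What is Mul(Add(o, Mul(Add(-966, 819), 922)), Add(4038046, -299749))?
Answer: 5230145400824638602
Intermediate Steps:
o = 1399071798600 (o = Mul(2506300, 558222) = 1399071798600)
Mul(Add(o, Mul(Add(-966, 819), 922)), Add(4038046, -299749)) = Mul(Add(1399071798600, Mul(Add(-966, 819), 922)), Add(4038046, -299749)) = Mul(Add(1399071798600, Mul(-147, 922)), 3738297) = Mul(Add(1399071798600, -135534), 3738297) = Mul(1399071663066, 3738297) = 5230145400824638602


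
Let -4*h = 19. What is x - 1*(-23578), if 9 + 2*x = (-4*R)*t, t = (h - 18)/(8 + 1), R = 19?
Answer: 213026/9 ≈ 23670.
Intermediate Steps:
h = -19/4 (h = -¼*19 = -19/4 ≈ -4.7500)
t = -91/36 (t = (-19/4 - 18)/(8 + 1) = -91/4/9 = -91/4*⅑ = -91/36 ≈ -2.5278)
x = 824/9 (x = -9/2 + (-4*19*(-91/36))/2 = -9/2 + (-76*(-91/36))/2 = -9/2 + (½)*(1729/9) = -9/2 + 1729/18 = 824/9 ≈ 91.556)
x - 1*(-23578) = 824/9 - 1*(-23578) = 824/9 + 23578 = 213026/9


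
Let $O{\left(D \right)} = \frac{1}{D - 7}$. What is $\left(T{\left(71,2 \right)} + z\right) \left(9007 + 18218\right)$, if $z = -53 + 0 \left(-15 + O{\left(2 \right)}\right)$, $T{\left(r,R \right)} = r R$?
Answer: $2423025$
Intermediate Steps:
$O{\left(D \right)} = \frac{1}{-7 + D}$
$T{\left(r,R \right)} = R r$
$z = -53$ ($z = -53 + 0 \left(-15 + \frac{1}{-7 + 2}\right) = -53 + 0 \left(-15 + \frac{1}{-5}\right) = -53 + 0 \left(-15 - \frac{1}{5}\right) = -53 + 0 \left(- \frac{76}{5}\right) = -53 + 0 = -53$)
$\left(T{\left(71,2 \right)} + z\right) \left(9007 + 18218\right) = \left(2 \cdot 71 - 53\right) \left(9007 + 18218\right) = \left(142 - 53\right) 27225 = 89 \cdot 27225 = 2423025$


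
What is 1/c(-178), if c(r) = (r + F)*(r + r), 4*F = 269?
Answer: 1/39427 ≈ 2.5363e-5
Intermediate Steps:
F = 269/4 (F = (¼)*269 = 269/4 ≈ 67.250)
c(r) = 2*r*(269/4 + r) (c(r) = (r + 269/4)*(r + r) = (269/4 + r)*(2*r) = 2*r*(269/4 + r))
1/c(-178) = 1/((½)*(-178)*(269 + 4*(-178))) = 1/((½)*(-178)*(269 - 712)) = 1/((½)*(-178)*(-443)) = 1/39427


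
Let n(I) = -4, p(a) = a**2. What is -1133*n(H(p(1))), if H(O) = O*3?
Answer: 4532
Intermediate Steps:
H(O) = 3*O
-1133*n(H(p(1))) = -1133*(-4) = 4532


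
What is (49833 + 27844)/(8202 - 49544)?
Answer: -77677/41342 ≈ -1.8789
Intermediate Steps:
(49833 + 27844)/(8202 - 49544) = 77677/(-41342) = 77677*(-1/41342) = -77677/41342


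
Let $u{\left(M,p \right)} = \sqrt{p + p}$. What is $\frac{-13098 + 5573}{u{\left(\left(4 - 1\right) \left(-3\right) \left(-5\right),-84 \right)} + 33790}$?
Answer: $- \frac{127134875}{570882134} + \frac{7525 i \sqrt{42}}{570882134} \approx -0.2227 + 8.5425 \cdot 10^{-5} i$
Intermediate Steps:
$u{\left(M,p \right)} = \sqrt{2} \sqrt{p}$ ($u{\left(M,p \right)} = \sqrt{2 p} = \sqrt{2} \sqrt{p}$)
$\frac{-13098 + 5573}{u{\left(\left(4 - 1\right) \left(-3\right) \left(-5\right),-84 \right)} + 33790} = \frac{-13098 + 5573}{\sqrt{2} \sqrt{-84} + 33790} = - \frac{7525}{\sqrt{2} \cdot 2 i \sqrt{21} + 33790} = - \frac{7525}{2 i \sqrt{42} + 33790} = - \frac{7525}{33790 + 2 i \sqrt{42}}$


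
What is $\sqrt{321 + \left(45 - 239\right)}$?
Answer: $\sqrt{127} \approx 11.269$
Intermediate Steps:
$\sqrt{321 + \left(45 - 239\right)} = \sqrt{321 - 194} = \sqrt{127}$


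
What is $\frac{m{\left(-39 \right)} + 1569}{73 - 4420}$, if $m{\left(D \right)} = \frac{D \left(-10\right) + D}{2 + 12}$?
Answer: $- \frac{7439}{20286} \approx -0.36671$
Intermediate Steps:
$m{\left(D \right)} = - \frac{9 D}{14}$ ($m{\left(D \right)} = \frac{- 10 D + D}{14} = - 9 D \frac{1}{14} = - \frac{9 D}{14}$)
$\frac{m{\left(-39 \right)} + 1569}{73 - 4420} = \frac{\left(- \frac{9}{14}\right) \left(-39\right) + 1569}{73 - 4420} = \frac{\frac{351}{14} + 1569}{-4347} = \frac{22317}{14} \left(- \frac{1}{4347}\right) = - \frac{7439}{20286}$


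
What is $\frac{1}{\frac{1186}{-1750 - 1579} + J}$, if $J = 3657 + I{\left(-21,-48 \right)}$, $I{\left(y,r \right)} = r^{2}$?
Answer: $\frac{3329}{19842983} \approx 0.00016777$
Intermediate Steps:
$J = 5961$ ($J = 3657 + \left(-48\right)^{2} = 3657 + 2304 = 5961$)
$\frac{1}{\frac{1186}{-1750 - 1579} + J} = \frac{1}{\frac{1186}{-1750 - 1579} + 5961} = \frac{1}{\frac{1186}{-3329} + 5961} = \frac{1}{1186 \left(- \frac{1}{3329}\right) + 5961} = \frac{1}{- \frac{1186}{3329} + 5961} = \frac{1}{\frac{19842983}{3329}} = \frac{3329}{19842983}$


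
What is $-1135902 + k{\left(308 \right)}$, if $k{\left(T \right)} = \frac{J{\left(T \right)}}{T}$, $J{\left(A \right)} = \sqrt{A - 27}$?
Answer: $-1135902 + \frac{\sqrt{281}}{308} \approx -1.1359 \cdot 10^{6}$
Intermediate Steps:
$J{\left(A \right)} = \sqrt{-27 + A}$
$k{\left(T \right)} = \frac{\sqrt{-27 + T}}{T}$
$-1135902 + k{\left(308 \right)} = -1135902 + \frac{\sqrt{-27 + 308}}{308} = -1135902 + \frac{\sqrt{281}}{308}$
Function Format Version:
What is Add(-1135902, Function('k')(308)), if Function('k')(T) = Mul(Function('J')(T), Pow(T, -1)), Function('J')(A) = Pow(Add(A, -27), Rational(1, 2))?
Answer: Add(-1135902, Mul(Rational(1, 308), Pow(281, Rational(1, 2)))) ≈ -1.1359e+6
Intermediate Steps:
Function('J')(A) = Pow(Add(-27, A), Rational(1, 2))
Function('k')(T) = Mul(Pow(T, -1), Pow(Add(-27, T), Rational(1, 2))) (Function('k')(T) = Mul(Pow(Add(-27, T), Rational(1, 2)), Pow(T, -1)) = Mul(Pow(T, -1), Pow(Add(-27, T), Rational(1, 2))))
Add(-1135902, Function('k')(308)) = Add(-1135902, Mul(Pow(308, -1), Pow(Add(-27, 308), Rational(1, 2)))) = Add(-1135902, Mul(Rational(1, 308), Pow(281, Rational(1, 2))))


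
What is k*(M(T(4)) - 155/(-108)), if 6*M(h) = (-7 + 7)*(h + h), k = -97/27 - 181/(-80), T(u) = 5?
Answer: -89063/46656 ≈ -1.9089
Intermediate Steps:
k = -2873/2160 (k = -97*1/27 - 181*(-1/80) = -97/27 + 181/80 = -2873/2160 ≈ -1.3301)
M(h) = 0 (M(h) = ((-7 + 7)*(h + h))/6 = (0*(2*h))/6 = (⅙)*0 = 0)
k*(M(T(4)) - 155/(-108)) = -2873*(0 - 155/(-108))/2160 = -2873*(0 - 155*(-1/108))/2160 = -2873*(0 + 155/108)/2160 = -2873/2160*155/108 = -89063/46656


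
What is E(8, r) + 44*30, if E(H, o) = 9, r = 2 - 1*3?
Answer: 1329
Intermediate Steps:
r = -1 (r = 2 - 3 = -1)
E(8, r) + 44*30 = 9 + 44*30 = 9 + 1320 = 1329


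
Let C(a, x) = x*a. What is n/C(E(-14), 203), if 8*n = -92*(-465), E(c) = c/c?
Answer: 10695/406 ≈ 26.342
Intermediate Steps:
E(c) = 1
n = 10695/2 (n = (-92*(-465))/8 = (1/8)*42780 = 10695/2 ≈ 5347.5)
C(a, x) = a*x
n/C(E(-14), 203) = 10695/(2*((1*203))) = (10695/2)/203 = (10695/2)*(1/203) = 10695/406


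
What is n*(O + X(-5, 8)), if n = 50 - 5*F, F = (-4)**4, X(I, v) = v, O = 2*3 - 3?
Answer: -13530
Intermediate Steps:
O = 3 (O = 6 - 3 = 3)
F = 256
n = -1230 (n = 50 - 5*256 = 50 - 1280 = -1230)
n*(O + X(-5, 8)) = -1230*(3 + 8) = -1230*11 = -13530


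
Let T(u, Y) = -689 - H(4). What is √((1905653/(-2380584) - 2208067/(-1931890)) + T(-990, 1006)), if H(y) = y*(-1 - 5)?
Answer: I*√878637558128660513837411370/1149756605940 ≈ 25.781*I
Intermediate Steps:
H(y) = -6*y (H(y) = y*(-6) = -6*y)
T(u, Y) = -665 (T(u, Y) = -689 - (-6*4) = -689 - (-24) = -689 - 1*(-24) = -689 + 24 = -665)
√((1905653/(-2380584) - 2208067/(-1931890)) + T(-990, 1006)) = √((1905653/(-2380584) - 2208067/(-1931890)) - 665) = √((1905653*(-1/2380584) - 2208067*(-1/1931890)) - 665) = √((-1905653/2380584 + 2208067/1931890) - 665) = √(787488498479/2299513211880 - 665) = √(-1528388797401721/2299513211880) = I*√878637558128660513837411370/1149756605940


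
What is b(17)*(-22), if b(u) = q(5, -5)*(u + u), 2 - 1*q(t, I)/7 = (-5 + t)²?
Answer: -10472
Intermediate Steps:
q(t, I) = 14 - 7*(-5 + t)²
b(u) = 28*u (b(u) = (14 - 7*(-5 + 5)²)*(u + u) = (14 - 7*0²)*(2*u) = (14 - 7*0)*(2*u) = (14 + 0)*(2*u) = 14*(2*u) = 28*u)
b(17)*(-22) = (28*17)*(-22) = 476*(-22) = -10472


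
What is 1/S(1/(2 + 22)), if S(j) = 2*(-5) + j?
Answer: -24/239 ≈ -0.10042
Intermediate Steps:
S(j) = -10 + j
1/S(1/(2 + 22)) = 1/(-10 + 1/(2 + 22)) = 1/(-10 + 1/24) = 1/(-239/24) = -24/239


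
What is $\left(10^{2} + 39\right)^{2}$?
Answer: $19321$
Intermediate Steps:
$\left(10^{2} + 39\right)^{2} = \left(100 + 39\right)^{2} = 139^{2} = 19321$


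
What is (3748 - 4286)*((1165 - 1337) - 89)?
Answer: 140418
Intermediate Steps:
(3748 - 4286)*((1165 - 1337) - 89) = -538*(-172 - 89) = -538*(-261) = 140418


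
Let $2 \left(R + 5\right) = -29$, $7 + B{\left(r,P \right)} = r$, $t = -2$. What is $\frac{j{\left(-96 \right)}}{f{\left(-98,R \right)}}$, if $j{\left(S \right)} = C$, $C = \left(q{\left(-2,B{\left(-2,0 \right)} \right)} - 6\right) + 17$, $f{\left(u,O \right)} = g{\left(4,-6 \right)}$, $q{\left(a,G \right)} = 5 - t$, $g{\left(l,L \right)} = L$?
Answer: $-3$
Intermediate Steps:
$B{\left(r,P \right)} = -7 + r$
$R = - \frac{39}{2}$ ($R = -5 + \frac{1}{2} \left(-29\right) = -5 - \frac{29}{2} = - \frac{39}{2} \approx -19.5$)
$q{\left(a,G \right)} = 7$ ($q{\left(a,G \right)} = 5 - -2 = 5 + 2 = 7$)
$f{\left(u,O \right)} = -6$
$C = 18$ ($C = \left(7 - 6\right) + 17 = 1 + 17 = 18$)
$j{\left(S \right)} = 18$
$\frac{j{\left(-96 \right)}}{f{\left(-98,R \right)}} = \frac{18}{-6} = 18 \left(- \frac{1}{6}\right) = -3$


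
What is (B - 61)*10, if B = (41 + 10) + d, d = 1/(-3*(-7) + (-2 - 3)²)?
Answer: -2295/23 ≈ -99.783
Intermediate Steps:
d = 1/46 (d = 1/(21 + (-5)²) = 1/(21 + 25) = 1/46 ≈ 0.021739)
B = 2347/46 (B = (41 + 10) + 1/46 = 51 + 1/46 = 2347/46 ≈ 51.022)
(B - 61)*10 = (2347/46 - 61)*10 = -459/46*10 = -2295/23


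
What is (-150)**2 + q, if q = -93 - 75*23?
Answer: 20682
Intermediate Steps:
q = -1818 (q = -93 - 1725 = -1818)
(-150)**2 + q = (-150)**2 - 1818 = 22500 - 1818 = 20682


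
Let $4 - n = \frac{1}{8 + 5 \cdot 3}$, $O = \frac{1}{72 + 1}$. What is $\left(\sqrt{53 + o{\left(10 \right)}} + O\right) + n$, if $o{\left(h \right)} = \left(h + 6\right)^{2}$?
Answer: $\frac{6666}{1679} + \sqrt{309} \approx 21.549$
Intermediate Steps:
$o{\left(h \right)} = \left(6 + h\right)^{2}$
$O = \frac{1}{73} \approx 0.013699$
$n = \frac{91}{23}$ ($n = 4 - \frac{1}{8 + 5 \cdot 3} = 4 - \frac{1}{8 + 15} = 4 - \frac{1}{23} = \frac{91}{23} \approx 3.9565$)
$\left(\sqrt{53 + o{\left(10 \right)}} + O\right) + n = \left(\sqrt{53 + \left(6 + 10\right)^{2}} + \frac{1}{73}\right) + \frac{91}{23} = \left(\sqrt{53 + 16^{2}} + \frac{1}{73}\right) + \frac{91}{23} = \left(\sqrt{53 + 256} + \frac{1}{73}\right) + \frac{91}{23} = \left(\sqrt{309} + \frac{1}{73}\right) + \frac{91}{23} = \left(\frac{1}{73} + \sqrt{309}\right) + \frac{91}{23} = \frac{6666}{1679} + \sqrt{309}$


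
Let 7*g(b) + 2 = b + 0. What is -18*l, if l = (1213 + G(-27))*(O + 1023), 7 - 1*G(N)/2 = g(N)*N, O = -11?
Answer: -127930968/7 ≈ -1.8276e+7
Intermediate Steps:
g(b) = -2/7 + b/7 (g(b) = -2/7 + (b + 0)/7 = -2/7 + b/7)
G(N) = 14 - 2*N*(-2/7 + N/7) (G(N) = 14 - 2*(-2/7 + N/7)*N = 14 - 2*N*(-2/7 + N/7))
l = 7107276/7 (l = (1213 + (14 - 2/7*(-27)*(-2 - 27)))*(-11 + 1023) = (1213 + (14 - 2/7*(-27)*(-29)))*1012 = (1213 + (14 - 1566/7))*1012 = (1213 - 1468/7)*1012 = (7023/7)*1012 = 7107276/7 ≈ 1.0153e+6)
-18*l = -18*7107276/7 = -127930968/7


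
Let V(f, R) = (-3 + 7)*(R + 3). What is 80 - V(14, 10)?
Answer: 28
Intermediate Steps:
V(f, R) = 12 + 4*R (V(f, R) = 4*(3 + R) = 12 + 4*R)
80 - V(14, 10) = 80 - (12 + 4*10) = 80 - (12 + 40) = 80 - 1*52 = 80 - 52 = 28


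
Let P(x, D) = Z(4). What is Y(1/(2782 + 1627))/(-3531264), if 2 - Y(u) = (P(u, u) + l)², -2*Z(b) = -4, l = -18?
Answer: 127/1765632 ≈ 7.1929e-5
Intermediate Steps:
Z(b) = 2 (Z(b) = -½*(-4) = 2)
P(x, D) = 2
Y(u) = -254 (Y(u) = 2 - (2 - 18)² = 2 - 1*(-16)² = 2 - 1*256 = 2 - 256 = -254)
Y(1/(2782 + 1627))/(-3531264) = -254/(-3531264) = -254*(-1/3531264) = 127/1765632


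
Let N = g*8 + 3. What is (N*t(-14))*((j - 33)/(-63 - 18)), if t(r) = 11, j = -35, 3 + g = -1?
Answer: -21692/81 ≈ -267.80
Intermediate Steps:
g = -4 (g = -3 - 1 = -4)
N = -29 (N = -4*8 + 3 = -32 + 3 = -29)
(N*t(-14))*((j - 33)/(-63 - 18)) = (-29*11)*((-35 - 33)/(-63 - 18)) = -(-21692)/(-81) = -(-21692)*(-1)/81 = -319*68/81 = -21692/81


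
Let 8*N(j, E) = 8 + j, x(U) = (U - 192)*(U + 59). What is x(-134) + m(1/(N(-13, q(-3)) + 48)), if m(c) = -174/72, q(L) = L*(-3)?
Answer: 293371/12 ≈ 24448.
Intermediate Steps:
q(L) = -3*L
x(U) = (-192 + U)*(59 + U)
N(j, E) = 1 + j/8 (N(j, E) = (8 + j)/8 = 1 + j/8)
m(c) = -29/12 (m(c) = -174*1/72 = -29/12)
x(-134) + m(1/(N(-13, q(-3)) + 48)) = (-11328 + (-134)² - 133*(-134)) - 29/12 = (-11328 + 17956 + 17822) - 29/12 = 24450 - 29/12 = 293371/12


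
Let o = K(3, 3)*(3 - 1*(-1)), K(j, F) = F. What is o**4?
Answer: 20736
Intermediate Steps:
o = 12 (o = 3*(3 - 1*(-1)) = 3*(3 + 1) = 3*4 = 12)
o**4 = 12**4 = 20736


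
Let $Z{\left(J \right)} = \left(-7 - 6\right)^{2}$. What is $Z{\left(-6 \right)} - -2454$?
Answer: $2623$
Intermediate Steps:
$Z{\left(J \right)} = 169$ ($Z{\left(J \right)} = \left(-7 - 6\right)^{2} = \left(-13\right)^{2} = 169$)
$Z{\left(-6 \right)} - -2454 = 169 - -2454 = 169 + 2454 = 2623$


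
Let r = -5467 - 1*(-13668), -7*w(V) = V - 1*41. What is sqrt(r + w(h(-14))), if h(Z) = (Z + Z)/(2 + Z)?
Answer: sqrt(3619077)/21 ≈ 90.590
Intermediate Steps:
h(Z) = 2*Z/(2 + Z) (h(Z) = (2*Z)/(2 + Z) = 2*Z/(2 + Z))
w(V) = 41/7 - V/7 (w(V) = -(V - 1*41)/7 = -(V - 41)/7 = -(-41 + V)/7 = 41/7 - V/7)
r = 8201 (r = -5467 + 13668 = 8201)
sqrt(r + w(h(-14))) = sqrt(8201 + (41/7 - 2*(-14)/(7*(2 - 14)))) = sqrt(8201 + (41/7 - 2*(-14)/(7*(-12)))) = sqrt(8201 + (41/7 - 2*(-14)*(-1)/(7*12))) = sqrt(8201 + (41/7 - 1/7*7/3)) = sqrt(8201 + (41/7 - 1/3)) = sqrt(8201 + 116/21) = sqrt(172337/21) = sqrt(3619077)/21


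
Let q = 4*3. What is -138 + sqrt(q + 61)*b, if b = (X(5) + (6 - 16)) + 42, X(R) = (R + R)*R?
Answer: -138 + 82*sqrt(73) ≈ 562.61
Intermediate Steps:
q = 12
X(R) = 2*R**2 (X(R) = (2*R)*R = 2*R**2)
b = 82 (b = (2*5**2 + (6 - 16)) + 42 = (2*25 - 10) + 42 = (50 - 10) + 42 = 40 + 42 = 82)
-138 + sqrt(q + 61)*b = -138 + sqrt(12 + 61)*82 = -138 + sqrt(73)*82 = -138 + 82*sqrt(73)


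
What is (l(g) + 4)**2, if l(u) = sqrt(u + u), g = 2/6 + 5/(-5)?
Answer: 44/3 + 16*I*sqrt(3)/3 ≈ 14.667 + 9.2376*I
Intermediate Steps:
g = -2/3 (g = 2*(1/6) + 5*(-1/5) = 1/3 - 1 = -2/3 ≈ -0.66667)
l(u) = sqrt(2)*sqrt(u) (l(u) = sqrt(2*u) = sqrt(2)*sqrt(u))
(l(g) + 4)**2 = (sqrt(2)*sqrt(-2/3) + 4)**2 = (sqrt(2)*(I*sqrt(6)/3) + 4)**2 = (2*I*sqrt(3)/3 + 4)**2 = (4 + 2*I*sqrt(3)/3)**2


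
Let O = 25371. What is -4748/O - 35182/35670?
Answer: -176993947/150830595 ≈ -1.1735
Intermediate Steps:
-4748/O - 35182/35670 = -4748/25371 - 35182/35670 = -4748*1/25371 - 35182*1/35670 = -4748/25371 - 17591/17835 = -176993947/150830595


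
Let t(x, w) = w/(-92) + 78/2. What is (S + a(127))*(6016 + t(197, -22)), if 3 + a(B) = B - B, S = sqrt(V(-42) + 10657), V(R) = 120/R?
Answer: -835623/46 + 278541*sqrt(522053)/322 ≈ 6.0685e+5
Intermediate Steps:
t(x, w) = 39 - w/92 (t(x, w) = w*(-1/92) + 78*(1/2) = -w/92 + 39 = 39 - w/92)
S = sqrt(522053)/7 (S = sqrt(120/(-42) + 10657) = sqrt(120*(-1/42) + 10657) = sqrt(-20/7 + 10657) = sqrt(74579/7) = sqrt(522053)/7 ≈ 103.22)
a(B) = -3 (a(B) = -3 + (B - B) = -3 + 0 = -3)
(S + a(127))*(6016 + t(197, -22)) = (sqrt(522053)/7 - 3)*(6016 + (39 - 1/92*(-22))) = (-3 + sqrt(522053)/7)*(6016 + (39 + 11/46)) = (-3 + sqrt(522053)/7)*(6016 + 1805/46) = (-3 + sqrt(522053)/7)*(278541/46) = -835623/46 + 278541*sqrt(522053)/322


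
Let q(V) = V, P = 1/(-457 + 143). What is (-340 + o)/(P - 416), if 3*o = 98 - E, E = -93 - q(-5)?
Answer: 87292/130625 ≈ 0.66826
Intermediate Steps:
P = -1/314 (P = 1/(-314) = -1/314 ≈ -0.0031847)
E = -88 (E = -93 - 1*(-5) = -93 + 5 = -88)
o = 62 (o = (98 - 1*(-88))/3 = (98 + 88)/3 = (⅓)*186 = 62)
(-340 + o)/(P - 416) = (-340 + 62)/(-1/314 - 416) = -278/(-130625/314) = -278*(-314/130625) = 87292/130625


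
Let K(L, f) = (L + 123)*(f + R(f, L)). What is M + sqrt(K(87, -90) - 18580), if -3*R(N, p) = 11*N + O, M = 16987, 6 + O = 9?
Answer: 16987 + sqrt(31610) ≈ 17165.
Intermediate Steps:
O = 3 (O = -6 + 9 = 3)
R(N, p) = -1 - 11*N/3 (R(N, p) = -(11*N + 3)/3 = -(3 + 11*N)/3 = -1 - 11*N/3)
K(L, f) = (-1 - 8*f/3)*(123 + L) (K(L, f) = (L + 123)*(f + (-1 - 11*f/3)) = (123 + L)*(-1 - 8*f/3) = (-1 - 8*f/3)*(123 + L))
M + sqrt(K(87, -90) - 18580) = 16987 + sqrt((-123 - 1*87 - 328*(-90) - 8/3*87*(-90)) - 18580) = 16987 + sqrt((-123 - 87 + 29520 + 20880) - 18580) = 16987 + sqrt(50190 - 18580) = 16987 + sqrt(31610)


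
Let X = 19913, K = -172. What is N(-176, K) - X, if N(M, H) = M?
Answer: -20089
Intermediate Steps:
N(-176, K) - X = -176 - 1*19913 = -176 - 19913 = -20089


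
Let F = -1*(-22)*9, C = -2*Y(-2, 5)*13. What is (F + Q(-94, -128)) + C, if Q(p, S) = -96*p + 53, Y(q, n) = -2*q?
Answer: 9171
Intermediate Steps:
C = -104 (C = -(-4)*(-2)*13 = -2*4*13 = -8*13 = -104)
Q(p, S) = 53 - 96*p
F = 198 (F = 22*9 = 198)
(F + Q(-94, -128)) + C = (198 + (53 - 96*(-94))) - 104 = (198 + (53 + 9024)) - 104 = (198 + 9077) - 104 = 9275 - 104 = 9171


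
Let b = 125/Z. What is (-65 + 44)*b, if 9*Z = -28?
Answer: 3375/4 ≈ 843.75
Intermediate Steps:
Z = -28/9 (Z = (⅑)*(-28) = -28/9 ≈ -3.1111)
b = -1125/28 (b = 125/(-28/9) = 125*(-9/28) = -1125/28 ≈ -40.179)
(-65 + 44)*b = (-65 + 44)*(-1125/28) = -21*(-1125/28) = 3375/4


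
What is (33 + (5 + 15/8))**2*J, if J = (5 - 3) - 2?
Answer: 0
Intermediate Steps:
J = 0 (J = 2 - 2 = 0)
(33 + (5 + 15/8))**2*J = (33 + (5 + 15/8))**2*0 = (33 + 55/8)**2*0 = (319/8)**2*0 = (101761/64)*0 = 0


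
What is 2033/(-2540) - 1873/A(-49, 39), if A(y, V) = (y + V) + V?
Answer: -4816377/73660 ≈ -65.387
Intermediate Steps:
A(y, V) = y + 2*V (A(y, V) = (V + y) + V = y + 2*V)
2033/(-2540) - 1873/A(-49, 39) = 2033/(-2540) - 1873/(-49 + 2*39) = 2033*(-1/2540) - 1873/(-49 + 78) = -2033/2540 - 1873/29 = -4816377/73660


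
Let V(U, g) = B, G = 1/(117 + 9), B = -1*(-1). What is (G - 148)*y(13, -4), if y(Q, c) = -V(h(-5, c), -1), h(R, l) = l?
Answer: 18647/126 ≈ 147.99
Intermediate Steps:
B = 1
G = 1/126 ≈ 0.0079365
V(U, g) = 1
y(Q, c) = -1 (y(Q, c) = -1*1 = -1)
(G - 148)*y(13, -4) = (1/126 - 148)*(-1) = -18647/126*(-1) = 18647/126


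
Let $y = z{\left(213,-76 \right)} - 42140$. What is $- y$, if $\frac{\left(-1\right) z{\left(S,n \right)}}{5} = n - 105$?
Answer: $41235$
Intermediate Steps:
$z{\left(S,n \right)} = 525 - 5 n$ ($z{\left(S,n \right)} = - 5 \left(n - 105\right) = - 5 \left(-105 + n\right) = 525 - 5 n$)
$y = -41235$ ($y = \left(525 - -380\right) - 42140 = \left(525 + 380\right) - 42140 = 905 - 42140 = -41235$)
$- y = \left(-1\right) \left(-41235\right) = 41235$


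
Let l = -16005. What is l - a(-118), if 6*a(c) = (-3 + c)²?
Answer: -110671/6 ≈ -18445.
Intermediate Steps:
a(c) = (-3 + c)²/6
l - a(-118) = -16005 - (-3 - 118)²/6 = -16005 - (-121)²/6 = -16005 - 14641/6 = -110671/6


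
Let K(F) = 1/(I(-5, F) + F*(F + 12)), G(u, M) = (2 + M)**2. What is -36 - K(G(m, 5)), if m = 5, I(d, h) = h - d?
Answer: -109549/3043 ≈ -36.000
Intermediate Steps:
K(F) = 1/(5 + F + F*(12 + F)) (K(F) = 1/((F - 1*(-5)) + F*(F + 12)) = 1/((F + 5) + F*(12 + F)) = 1/((5 + F) + F*(12 + F)) = 1/(5 + F + F*(12 + F)))
-36 - K(G(m, 5)) = -36 - 1/(5 + ((2 + 5)**2)**2 + 13*(2 + 5)**2) = -36 - 1/(5 + (7**2)**2 + 13*7**2) = -36 - 1/(5 + 49**2 + 13*49) = -36 - 1/(5 + 2401 + 637) = -36 - 1/3043 = -109549/3043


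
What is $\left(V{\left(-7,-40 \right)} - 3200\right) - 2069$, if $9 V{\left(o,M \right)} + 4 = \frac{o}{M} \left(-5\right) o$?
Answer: $- \frac{379351}{72} \approx -5268.8$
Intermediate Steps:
$V{\left(o,M \right)} = - \frac{4}{9} - \frac{5 o^{2}}{9 M}$ ($V{\left(o,M \right)} = - \frac{4}{9} + \frac{\frac{o}{M} \left(-5\right) o}{9} = - \frac{4}{9} + \frac{- \frac{5 o}{M} o}{9} = - \frac{4}{9} + \frac{\left(-5\right) \frac{1}{M} o^{2}}{9} = - \frac{4}{9} - \frac{5 o^{2}}{9 M}$)
$\left(V{\left(-7,-40 \right)} - 3200\right) - 2069 = \left(\frac{- 5 \left(-7\right)^{2} - -160}{9 \left(-40\right)} - 3200\right) - 2069 = \left(\frac{1}{9} \left(- \frac{1}{40}\right) \left(\left(-5\right) 49 + 160\right) - 3200\right) - 2069 = \left(\frac{1}{9} \left(- \frac{1}{40}\right) \left(-245 + 160\right) - 3200\right) - 2069 = \left(\frac{1}{9} \left(- \frac{1}{40}\right) \left(-85\right) - 3200\right) - 2069 = \left(\frac{17}{72} - 3200\right) - 2069 = - \frac{230383}{72} - 2069 = - \frac{379351}{72}$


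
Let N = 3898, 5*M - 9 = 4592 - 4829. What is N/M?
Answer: -9745/114 ≈ -85.482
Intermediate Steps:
M = -228/5 (M = 9/5 + (4592 - 4829)/5 = 9/5 + (1/5)*(-237) = 9/5 - 237/5 = -228/5 ≈ -45.600)
N/M = 3898/(-228/5) = 3898*(-5/228) = -9745/114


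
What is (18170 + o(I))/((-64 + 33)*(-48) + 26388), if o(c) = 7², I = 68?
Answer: 6073/9292 ≈ 0.65357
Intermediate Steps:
o(c) = 49
(18170 + o(I))/((-64 + 33)*(-48) + 26388) = (18170 + 49)/((-64 + 33)*(-48) + 26388) = 18219/(-31*(-48) + 26388) = 18219/(1488 + 26388) = 18219/27876 = 18219*(1/27876) = 6073/9292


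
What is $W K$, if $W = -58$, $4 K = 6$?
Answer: $-87$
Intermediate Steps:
$K = \frac{3}{2}$ ($K = \frac{1}{4} \cdot 6 = \frac{3}{2} \approx 1.5$)
$W K = \left(-58\right) \frac{3}{2} = -87$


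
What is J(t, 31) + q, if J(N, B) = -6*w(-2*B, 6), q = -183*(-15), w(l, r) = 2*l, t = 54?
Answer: 3489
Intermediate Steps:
q = 2745
J(N, B) = 24*B (J(N, B) = -12*(-2*B) = -(-24)*B = 24*B)
J(t, 31) + q = 24*31 + 2745 = 744 + 2745 = 3489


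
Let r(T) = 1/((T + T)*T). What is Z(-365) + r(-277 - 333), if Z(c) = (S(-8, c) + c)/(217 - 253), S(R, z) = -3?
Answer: 68466409/6697800 ≈ 10.222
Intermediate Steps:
Z(c) = 1/12 - c/36 (Z(c) = (-3 + c)/(217 - 253) = (-3 + c)/(-36) = (-3 + c)*(-1/36) = 1/12 - c/36)
r(T) = 1/(2*T²) (r(T) = 1/(((2*T))*T) = (1/(2*T))/T = 1/(2*T²))
Z(-365) + r(-277 - 333) = (1/12 - 1/36*(-365)) + 1/(2*(-277 - 333)²) = (1/12 + 365/36) + (½)/(-610)² = 92/9 + (½)*(1/372100) = 92/9 + 1/744200 = 68466409/6697800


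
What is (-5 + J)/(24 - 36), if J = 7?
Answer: -⅙ ≈ -0.16667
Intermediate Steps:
(-5 + J)/(24 - 36) = (-5 + 7)/(24 - 36) = 2/(-12) = 2*(-1/12) = -⅙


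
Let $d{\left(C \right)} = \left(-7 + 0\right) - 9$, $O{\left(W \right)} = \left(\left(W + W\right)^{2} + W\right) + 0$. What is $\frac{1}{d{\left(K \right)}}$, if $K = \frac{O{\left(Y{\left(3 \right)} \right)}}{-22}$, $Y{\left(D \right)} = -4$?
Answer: $- \frac{1}{16} \approx -0.0625$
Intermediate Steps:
$O{\left(W \right)} = W + 4 W^{2}$ ($O{\left(W \right)} = \left(\left(2 W\right)^{2} + W\right) + 0 = \left(4 W^{2} + W\right) + 0 = \left(W + 4 W^{2}\right) + 0 = W + 4 W^{2}$)
$K = - \frac{30}{11}$ ($K = \frac{\left(-4\right) \left(1 + 4 \left(-4\right)\right)}{-22} = - 4 \left(1 - 16\right) \left(- \frac{1}{22}\right) = \left(-4\right) \left(-15\right) \left(- \frac{1}{22}\right) = 60 \left(- \frac{1}{22}\right) = - \frac{30}{11} \approx -2.7273$)
$d{\left(C \right)} = -16$ ($d{\left(C \right)} = -7 - 9 = -16$)
$\frac{1}{d{\left(K \right)}} = \frac{1}{-16} = - \frac{1}{16}$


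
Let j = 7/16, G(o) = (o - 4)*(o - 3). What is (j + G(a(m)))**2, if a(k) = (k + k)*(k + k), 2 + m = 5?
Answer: 285711409/256 ≈ 1.1161e+6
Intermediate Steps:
m = 3 (m = -2 + 5 = 3)
a(k) = 4*k**2 (a(k) = (2*k)*(2*k) = 4*k**2)
G(o) = (-4 + o)*(-3 + o)
j = 7/16 (j = 7*(1/16) = 7/16 ≈ 0.43750)
(j + G(a(m)))**2 = (7/16 + (12 + (4*3**2)**2 - 28*3**2))**2 = (7/16 + (12 + (4*9)**2 - 28*9))**2 = (7/16 + (12 + 36**2 - 7*36))**2 = (7/16 + (12 + 1296 - 252))**2 = (7/16 + 1056)**2 = (16903/16)**2 = 285711409/256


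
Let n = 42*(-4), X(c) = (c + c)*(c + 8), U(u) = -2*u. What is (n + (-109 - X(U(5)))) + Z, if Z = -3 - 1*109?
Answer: -429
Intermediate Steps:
X(c) = 2*c*(8 + c) (X(c) = (2*c)*(8 + c) = 2*c*(8 + c))
n = -168
Z = -112 (Z = -3 - 109 = -112)
(n + (-109 - X(U(5)))) + Z = (-168 + (-109 - 2*(-2*5)*(8 - 2*5))) - 112 = (-168 + (-109 - 2*(-10)*(8 - 10))) - 112 = (-168 + (-109 - 2*(-10)*(-2))) - 112 = (-168 + (-109 - 1*40)) - 112 = (-168 + (-109 - 40)) - 112 = (-168 - 149) - 112 = -317 - 112 = -429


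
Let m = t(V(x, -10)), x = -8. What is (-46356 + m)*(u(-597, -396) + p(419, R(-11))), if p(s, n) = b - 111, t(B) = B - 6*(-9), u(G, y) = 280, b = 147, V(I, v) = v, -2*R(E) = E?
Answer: -14634592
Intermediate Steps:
R(E) = -E/2
t(B) = 54 + B (t(B) = B + 54 = 54 + B)
p(s, n) = 36 (p(s, n) = 147 - 111 = 36)
m = 44 (m = 54 - 10 = 44)
(-46356 + m)*(u(-597, -396) + p(419, R(-11))) = (-46356 + 44)*(280 + 36) = -46312*316 = -14634592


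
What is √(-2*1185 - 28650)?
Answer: 2*I*√7755 ≈ 176.13*I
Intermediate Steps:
√(-2*1185 - 28650) = √(-2370 - 28650) = √(-31020) = 2*I*√7755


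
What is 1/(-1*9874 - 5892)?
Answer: -1/15766 ≈ -6.3428e-5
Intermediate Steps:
1/(-1*9874 - 5892) = 1/(-9874 - 5892) = 1/(-15766) = -1/15766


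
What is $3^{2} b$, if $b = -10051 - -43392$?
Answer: $300069$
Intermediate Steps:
$b = 33341$ ($b = -10051 + 43392 = 33341$)
$3^{2} b = 3^{2} \cdot 33341 = 9 \cdot 33341 = 300069$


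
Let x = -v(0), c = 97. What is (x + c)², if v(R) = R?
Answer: 9409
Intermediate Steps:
x = 0 (x = -1*0 = 0)
(x + c)² = (0 + 97)² = 97² = 9409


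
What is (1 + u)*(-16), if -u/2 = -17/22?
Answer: -448/11 ≈ -40.727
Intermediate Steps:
u = 17/11 (u = -(-34)/22 = -2*(-17/22) = 17/11 ≈ 1.5455)
(1 + u)*(-16) = (1 + 17/11)*(-16) = (28/11)*(-16) = -448/11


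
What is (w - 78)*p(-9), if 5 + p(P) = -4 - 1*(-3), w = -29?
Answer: 642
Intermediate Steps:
p(P) = -6 (p(P) = -5 + (-4 - 1*(-3)) = -5 + (-4 + 3) = -5 - 1 = -6)
(w - 78)*p(-9) = (-29 - 78)*(-6) = -107*(-6) = 642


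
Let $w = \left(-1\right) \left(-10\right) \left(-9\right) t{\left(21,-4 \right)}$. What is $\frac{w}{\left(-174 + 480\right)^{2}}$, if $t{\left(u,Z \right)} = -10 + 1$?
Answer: $\frac{5}{578} \approx 0.0086505$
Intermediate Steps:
$t{\left(u,Z \right)} = -9$
$w = 810$ ($w = \left(-1\right) \left(-10\right) \left(-9\right) \left(-9\right) = 10 \left(-9\right) \left(-9\right) = \left(-90\right) \left(-9\right) = 810$)
$\frac{w}{\left(-174 + 480\right)^{2}} = \frac{810}{\left(-174 + 480\right)^{2}} = \frac{810}{306^{2}} = \frac{810}{93636} = 810 \cdot \frac{1}{93636} = \frac{5}{578}$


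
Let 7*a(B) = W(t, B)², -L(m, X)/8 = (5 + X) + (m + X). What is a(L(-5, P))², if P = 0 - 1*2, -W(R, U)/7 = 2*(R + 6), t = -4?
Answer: 12544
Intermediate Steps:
W(R, U) = -84 - 14*R (W(R, U) = -14*(R + 6) = -14*(6 + R) = -7*(12 + 2*R) = -84 - 14*R)
P = -2 (P = 0 - 2 = -2)
L(m, X) = -40 - 16*X - 8*m (L(m, X) = -8*((5 + X) + (m + X)) = -8*((5 + X) + (X + m)) = -8*(5 + m + 2*X) = -40 - 16*X - 8*m)
a(B) = 112 (a(B) = (-84 - 14*(-4))²/7 = (-84 + 56)²/7 = (⅐)*(-28)² = (⅐)*784 = 112)
a(L(-5, P))² = 112² = 12544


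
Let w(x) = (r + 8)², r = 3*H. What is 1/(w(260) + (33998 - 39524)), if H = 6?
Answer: -1/4850 ≈ -0.00020619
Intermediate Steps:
r = 18 (r = 3*6 = 18)
w(x) = 676 (w(x) = (18 + 8)² = 26² = 676)
1/(w(260) + (33998 - 39524)) = 1/(676 + (33998 - 39524)) = 1/(676 - 5526) = 1/(-4850) = -1/4850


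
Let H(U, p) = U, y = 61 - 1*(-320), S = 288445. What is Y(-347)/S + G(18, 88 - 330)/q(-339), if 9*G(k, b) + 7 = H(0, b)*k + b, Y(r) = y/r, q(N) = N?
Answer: 8307116968/101791952055 ≈ 0.081609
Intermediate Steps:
y = 381 (y = 61 + 320 = 381)
Y(r) = 381/r
G(k, b) = -7/9 + b/9 (G(k, b) = -7/9 + (0*k + b)/9 = -7/9 + (0 + b)/9 = -7/9 + b/9)
Y(-347)/S + G(18, 88 - 330)/q(-339) = (381/(-347))/288445 + (-7/9 + (88 - 330)/9)/(-339) = (381*(-1/347))*(1/288445) + (-7/9 + (⅑)*(-242))*(-1/339) = -381/347*1/288445 + (-7/9 - 242/9)*(-1/339) = -381/100090415 - 83/3*(-1/339) = -381/100090415 + 83/1017 = 8307116968/101791952055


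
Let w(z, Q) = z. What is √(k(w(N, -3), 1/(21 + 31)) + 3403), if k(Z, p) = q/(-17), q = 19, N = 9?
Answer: 2*√245786/17 ≈ 58.326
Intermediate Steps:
k(Z, p) = -19/17 (k(Z, p) = 19/(-17) = 19*(-1/17) = -19/17)
√(k(w(N, -3), 1/(21 + 31)) + 3403) = √(-19/17 + 3403) = √(57832/17) = 2*√245786/17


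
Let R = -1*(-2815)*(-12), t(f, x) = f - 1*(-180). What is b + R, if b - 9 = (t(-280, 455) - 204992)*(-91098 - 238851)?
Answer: 67669866537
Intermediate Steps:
t(f, x) = 180 + f (t(f, x) = f + 180 = 180 + f)
b = 67669900317 (b = 9 + ((180 - 280) - 204992)*(-91098 - 238851) = 9 + (-100 - 204992)*(-329949) = 9 - 205092*(-329949) = 9 + 67669900308 = 67669900317)
R = -33780 (R = 2815*(-12) = -33780)
b + R = 67669900317 - 33780 = 67669866537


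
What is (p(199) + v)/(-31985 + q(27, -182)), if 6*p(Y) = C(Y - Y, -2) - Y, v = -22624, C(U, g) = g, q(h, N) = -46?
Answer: 5035/7118 ≈ 0.70736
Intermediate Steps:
p(Y) = -⅓ - Y/6 (p(Y) = (-2 - Y)/6 = -⅓ - Y/6)
(p(199) + v)/(-31985 + q(27, -182)) = ((-⅓ - ⅙*199) - 22624)/(-31985 - 46) = ((-⅓ - 199/6) - 22624)/(-32031) = (-67/2 - 22624)*(-1/32031) = -45315/2*(-1/32031) = 5035/7118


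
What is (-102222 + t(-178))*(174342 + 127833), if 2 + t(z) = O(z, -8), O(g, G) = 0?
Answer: -30889537200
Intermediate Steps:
t(z) = -2 (t(z) = -2 + 0 = -2)
(-102222 + t(-178))*(174342 + 127833) = (-102222 - 2)*(174342 + 127833) = -102224*302175 = -30889537200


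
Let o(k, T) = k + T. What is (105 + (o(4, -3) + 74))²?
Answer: 32400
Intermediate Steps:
o(k, T) = T + k
(105 + (o(4, -3) + 74))² = (105 + ((-3 + 4) + 74))² = (105 + (1 + 74))² = (105 + 75)² = 180² = 32400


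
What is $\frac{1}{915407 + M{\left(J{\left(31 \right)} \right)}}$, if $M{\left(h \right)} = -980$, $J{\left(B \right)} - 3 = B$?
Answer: $\frac{1}{914427} \approx 1.0936 \cdot 10^{-6}$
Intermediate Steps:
$J{\left(B \right)} = 3 + B$
$\frac{1}{915407 + M{\left(J{\left(31 \right)} \right)}} = \frac{1}{915407 - 980} = \frac{1}{914427}$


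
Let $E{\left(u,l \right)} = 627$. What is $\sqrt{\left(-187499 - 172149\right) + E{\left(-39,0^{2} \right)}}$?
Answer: $i \sqrt{359021} \approx 599.18 i$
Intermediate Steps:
$\sqrt{\left(-187499 - 172149\right) + E{\left(-39,0^{2} \right)}} = \sqrt{\left(-187499 - 172149\right) + 627} = \sqrt{-359648 + 627} = \sqrt{-359021} = i \sqrt{359021}$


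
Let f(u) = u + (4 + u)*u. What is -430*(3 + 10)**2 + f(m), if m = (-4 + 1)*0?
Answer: -72670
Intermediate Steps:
m = 0 (m = -3*0 = 0)
f(u) = u + u*(4 + u)
-430*(3 + 10)**2 + f(m) = -430*(3 + 10)**2 + 0*(5 + 0) = -430*13**2 + 0*5 = -430*169 + 0 = -72670 + 0 = -72670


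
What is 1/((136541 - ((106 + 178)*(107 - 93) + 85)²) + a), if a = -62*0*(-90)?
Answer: -1/16355180 ≈ -6.1143e-8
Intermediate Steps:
a = 0 (a = 0*(-90) = 0)
1/((136541 - ((106 + 178)*(107 - 93) + 85)²) + a) = 1/((136541 - ((106 + 178)*(107 - 93) + 85)²) + 0) = 1/((136541 - (284*14 + 85)²) + 0) = 1/((136541 - (3976 + 85)²) + 0) = 1/((136541 - 1*4061²) + 0) = 1/((136541 - 1*16491721) + 0) = 1/((136541 - 16491721) + 0) = 1/(-16355180 + 0) = 1/(-16355180) = -1/16355180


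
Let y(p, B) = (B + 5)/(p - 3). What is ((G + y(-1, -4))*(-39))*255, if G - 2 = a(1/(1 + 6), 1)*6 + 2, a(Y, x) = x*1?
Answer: -387855/4 ≈ -96964.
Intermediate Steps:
a(Y, x) = x
y(p, B) = (5 + B)/(-3 + p)
G = 10 (G = 2 + (1*6 + 2) = 2 + (6 + 2) = 2 + 8 = 10)
((G + y(-1, -4))*(-39))*255 = ((10 + (5 - 4)/(-3 - 1))*(-39))*255 = ((10 + 1/(-4))*(-39))*255 = ((10 - ¼*1)*(-39))*255 = ((10 - ¼)*(-39))*255 = ((39/4)*(-39))*255 = -1521/4*255 = -387855/4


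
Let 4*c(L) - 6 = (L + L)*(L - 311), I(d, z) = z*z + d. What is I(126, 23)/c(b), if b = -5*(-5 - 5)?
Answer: -1310/13047 ≈ -0.10041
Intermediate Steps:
I(d, z) = d + z**2 (I(d, z) = z**2 + d = d + z**2)
b = 50 (b = -5*(-10) = 50)
c(L) = 3/2 + L*(-311 + L)/2 (c(L) = 3/2 + ((L + L)*(L - 311))/4 = 3/2 + ((2*L)*(-311 + L))/4 = 3/2 + (2*L*(-311 + L))/4 = 3/2 + L*(-311 + L)/2)
I(126, 23)/c(b) = (126 + 23**2)/(3/2 + (1/2)*50**2 - 311/2*50) = (126 + 529)/(3/2 + (1/2)*2500 - 7775) = 655/(3/2 + 1250 - 7775) = 655/(-13047/2) = 655*(-2/13047) = -1310/13047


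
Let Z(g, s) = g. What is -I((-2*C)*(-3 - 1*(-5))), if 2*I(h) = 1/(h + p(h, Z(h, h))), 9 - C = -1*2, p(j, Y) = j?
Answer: 1/176 ≈ 0.0056818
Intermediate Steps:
C = 11 (C = 9 - (-1)*2 = 9 - 1*(-2) = 9 + 2 = 11)
I(h) = 1/(4*h) (I(h) = 1/(2*(h + h)) = 1/(2*((2*h))) = (1/(2*h))/2 = 1/(4*h))
-I((-2*C)*(-3 - 1*(-5))) = -1/(4*((-2*11)*(-3 - 1*(-5)))) = -1/(4*((-22*(-3 + 5)))) = -1/(4*((-22*2))) = -1/(4*(-44)) = -(-1)/(4*44) = -1*(-1/176) = 1/176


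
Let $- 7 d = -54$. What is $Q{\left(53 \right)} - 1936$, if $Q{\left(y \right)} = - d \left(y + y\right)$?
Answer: $- \frac{19276}{7} \approx -2753.7$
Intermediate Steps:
$d = \frac{54}{7}$ ($d = \left(- \frac{1}{7}\right) \left(-54\right) = \frac{54}{7} \approx 7.7143$)
$Q{\left(y \right)} = - \frac{108 y}{7}$ ($Q{\left(y \right)} = \left(-1\right) \frac{54}{7} \left(y + y\right) = - \frac{54 \cdot 2 y}{7} = - \frac{108 y}{7}$)
$Q{\left(53 \right)} - 1936 = \left(- \frac{108}{7}\right) 53 - 1936 = - \frac{5724}{7} - 1936 = - \frac{19276}{7}$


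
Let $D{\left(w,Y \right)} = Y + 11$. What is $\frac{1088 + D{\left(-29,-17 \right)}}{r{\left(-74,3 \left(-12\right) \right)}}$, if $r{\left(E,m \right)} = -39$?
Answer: $- \frac{1082}{39} \approx -27.744$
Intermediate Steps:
$D{\left(w,Y \right)} = 11 + Y$
$\frac{1088 + D{\left(-29,-17 \right)}}{r{\left(-74,3 \left(-12\right) \right)}} = \frac{1088 + \left(11 - 17\right)}{-39} = \left(1088 - 6\right) \left(- \frac{1}{39}\right) = 1082 \left(- \frac{1}{39}\right) = - \frac{1082}{39}$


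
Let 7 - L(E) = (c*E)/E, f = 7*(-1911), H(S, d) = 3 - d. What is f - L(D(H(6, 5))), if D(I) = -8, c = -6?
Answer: -13390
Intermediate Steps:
f = -13377
L(E) = 13 (L(E) = 7 - (-6*E)/E = 7 - 1*(-6) = 7 + 6 = 13)
f - L(D(H(6, 5))) = -13377 - 1*13 = -13377 - 13 = -13390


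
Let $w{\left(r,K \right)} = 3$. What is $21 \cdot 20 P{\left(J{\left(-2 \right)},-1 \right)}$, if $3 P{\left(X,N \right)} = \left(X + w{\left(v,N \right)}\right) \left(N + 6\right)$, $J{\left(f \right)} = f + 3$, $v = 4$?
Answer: $2800$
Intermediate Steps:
$J{\left(f \right)} = 3 + f$
$P{\left(X,N \right)} = \frac{\left(3 + X\right) \left(6 + N\right)}{3}$ ($P{\left(X,N \right)} = \frac{\left(X + 3\right) \left(N + 6\right)}{3} = \frac{\left(3 + X\right) \left(6 + N\right)}{3}$)
$21 \cdot 20 P{\left(J{\left(-2 \right)},-1 \right)} = 21 \cdot 20 \left(6 - 1 + 2 \left(3 - 2\right) + \frac{1}{3} \left(-1\right) \left(3 - 2\right)\right) = 420 \left(6 - 1 + 2 \cdot 1 + \frac{1}{3} \left(-1\right) 1\right) = 420 \left(6 - 1 + 2 - \frac{1}{3}\right) = 420 \cdot \frac{20}{3} = 2800$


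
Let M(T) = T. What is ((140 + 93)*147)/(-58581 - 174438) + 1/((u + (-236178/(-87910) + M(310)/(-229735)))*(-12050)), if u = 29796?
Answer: -1655890442465479189831/11265479188992992628690 ≈ -0.14699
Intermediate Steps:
((140 + 93)*147)/(-58581 - 174438) + 1/((u + (-236178/(-87910) + M(310)/(-229735)))*(-12050)) = ((140 + 93)*147)/(-58581 - 174438) + 1/((29796 + (-236178/(-87910) + 310/(-229735)))*(-12050)) = (233*147)/(-233019) - 1/12050/(29796 + (-236178*(-1/87910) + 310*(-1/229735))) = 34251*(-1/233019) - 1/12050/(29796 + (118089/43955 - 62/45947)) = -11417/77673 - 1/12050/(29796 + 5423110073/2019600385) = -11417/77673 - 1/12050/(60181436181533/2019600385) = -11417/77673 + (2019600385/60181436181533)*(-1/12050) = -11417/77673 - 403920077/145037261197494530 = -1655890442465479189831/11265479188992992628690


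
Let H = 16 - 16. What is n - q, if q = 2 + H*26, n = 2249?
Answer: 2247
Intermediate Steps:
H = 0
q = 2 (q = 2 + 0*26 = 2 + 0 = 2)
n - q = 2249 - 1*2 = 2249 - 2 = 2247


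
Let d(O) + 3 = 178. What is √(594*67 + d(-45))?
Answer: √39973 ≈ 199.93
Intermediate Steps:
d(O) = 175 (d(O) = -3 + 178 = 175)
√(594*67 + d(-45)) = √(594*67 + 175) = √(39798 + 175) = √39973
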